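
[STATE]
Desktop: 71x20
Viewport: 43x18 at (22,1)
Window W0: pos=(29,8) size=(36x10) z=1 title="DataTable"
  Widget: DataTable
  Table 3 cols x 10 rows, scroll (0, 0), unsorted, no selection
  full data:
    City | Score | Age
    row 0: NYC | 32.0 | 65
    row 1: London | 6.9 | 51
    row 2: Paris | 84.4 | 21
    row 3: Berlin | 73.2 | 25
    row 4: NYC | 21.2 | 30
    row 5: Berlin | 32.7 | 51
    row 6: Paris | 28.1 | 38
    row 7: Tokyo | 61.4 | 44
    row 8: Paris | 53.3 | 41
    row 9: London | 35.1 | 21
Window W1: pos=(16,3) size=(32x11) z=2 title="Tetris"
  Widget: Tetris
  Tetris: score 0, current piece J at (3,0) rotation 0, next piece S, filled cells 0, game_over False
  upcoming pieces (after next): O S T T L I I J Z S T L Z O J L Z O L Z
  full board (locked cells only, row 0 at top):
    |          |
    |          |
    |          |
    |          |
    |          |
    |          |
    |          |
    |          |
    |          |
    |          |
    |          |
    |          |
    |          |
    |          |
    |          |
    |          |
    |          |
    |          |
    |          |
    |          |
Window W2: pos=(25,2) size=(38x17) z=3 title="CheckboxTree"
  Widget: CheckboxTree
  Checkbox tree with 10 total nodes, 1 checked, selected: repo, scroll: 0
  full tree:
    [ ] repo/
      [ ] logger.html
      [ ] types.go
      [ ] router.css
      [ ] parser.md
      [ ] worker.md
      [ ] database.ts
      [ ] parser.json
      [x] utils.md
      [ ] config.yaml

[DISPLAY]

                                           
   ┏━━━━━━━━━━━━━━━━━━━━━━━━━━━━━━━━━━━━┓  
━━━┃ CheckboxTree                       ┃  
is ┠────────────────────────────────────┨  
───┃>[-] repo/                          ┃  
   ┃   [ ] logger.html                  ┃  
   ┃   [ ] types.go                     ┃  
   ┃   [ ] router.css                   ┃━┓
   ┃   [ ] parser.md                    ┃ ┃
   ┃   [ ] worker.md                    ┃─┨
   ┃   [ ] database.ts                  ┃ ┃
   ┃   [ ] parser.json                  ┃ ┃
━━━┃   [x] utils.md                     ┃ ┃
   ┃   [ ] config.yaml                  ┃ ┃
   ┃                                    ┃ ┃
   ┃                                    ┃ ┃
   ┃                                    ┃━┛
   ┗━━━━━━━━━━━━━━━━━━━━━━━━━━━━━━━━━━━━┛  


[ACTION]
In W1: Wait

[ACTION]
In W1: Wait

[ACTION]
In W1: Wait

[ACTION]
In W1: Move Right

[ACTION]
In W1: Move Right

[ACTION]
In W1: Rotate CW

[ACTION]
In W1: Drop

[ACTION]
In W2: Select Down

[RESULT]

                                           
   ┏━━━━━━━━━━━━━━━━━━━━━━━━━━━━━━━━━━━━┓  
━━━┃ CheckboxTree                       ┃  
is ┠────────────────────────────────────┨  
───┃ [-] repo/                          ┃  
   ┃>  [ ] logger.html                  ┃  
   ┃   [ ] types.go                     ┃  
   ┃   [ ] router.css                   ┃━┓
   ┃   [ ] parser.md                    ┃ ┃
   ┃   [ ] worker.md                    ┃─┨
   ┃   [ ] database.ts                  ┃ ┃
   ┃   [ ] parser.json                  ┃ ┃
━━━┃   [x] utils.md                     ┃ ┃
   ┃   [ ] config.yaml                  ┃ ┃
   ┃                                    ┃ ┃
   ┃                                    ┃ ┃
   ┃                                    ┃━┛
   ┗━━━━━━━━━━━━━━━━━━━━━━━━━━━━━━━━━━━━┛  


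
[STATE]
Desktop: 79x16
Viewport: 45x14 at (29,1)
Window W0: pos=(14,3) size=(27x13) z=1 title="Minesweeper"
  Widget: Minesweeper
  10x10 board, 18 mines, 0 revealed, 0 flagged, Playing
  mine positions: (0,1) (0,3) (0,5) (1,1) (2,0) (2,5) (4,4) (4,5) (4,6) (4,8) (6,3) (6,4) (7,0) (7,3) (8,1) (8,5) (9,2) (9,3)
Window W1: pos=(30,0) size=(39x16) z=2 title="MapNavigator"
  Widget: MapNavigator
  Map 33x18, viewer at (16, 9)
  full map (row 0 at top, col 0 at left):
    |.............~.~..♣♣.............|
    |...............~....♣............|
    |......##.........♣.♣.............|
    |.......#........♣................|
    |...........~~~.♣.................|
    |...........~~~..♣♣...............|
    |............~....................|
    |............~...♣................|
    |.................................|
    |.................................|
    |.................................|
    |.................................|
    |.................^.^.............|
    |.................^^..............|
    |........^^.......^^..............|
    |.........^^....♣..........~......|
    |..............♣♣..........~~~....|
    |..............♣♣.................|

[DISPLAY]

 ┃ MapNavigator                        ┃     
 ┠─────────────────────────────────────┨     
━┃  .......#........♣................  ┃     
 ┃  ...........~~~.♣.................  ┃     
─┃  ...........~~~..♣♣...............  ┃     
 ┃  ............~....................  ┃     
 ┃  ............~...♣................  ┃     
 ┃  .................................  ┃     
 ┃  ................@................  ┃     
 ┃  .................................  ┃     
 ┃  .................................  ┃     
 ┃  .................^.^.............  ┃     
 ┃  .................^^..............  ┃     
 ┃  ........^^.......^^..............  ┃     


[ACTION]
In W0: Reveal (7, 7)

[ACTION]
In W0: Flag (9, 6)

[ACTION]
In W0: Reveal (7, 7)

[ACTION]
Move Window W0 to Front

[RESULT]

 ┃ MapNavigator                        ┃     
 ┠─────────────────────────────────────┨     
━━━━━━━━━━━┓........♣................  ┃     
           ┃...~~~.♣.................  ┃     
───────────┨...~~~..♣♣...............  ┃     
           ┃....~....................  ┃     
           ┃....~...♣................  ┃     
           ┃.........................  ┃     
           ┃........@................  ┃     
           ┃.........................  ┃     
           ┃.........................  ┃     
           ┃.........^.^.............  ┃     
           ┃.........^^..............  ┃     
           ┃^^.......^^..............  ┃     


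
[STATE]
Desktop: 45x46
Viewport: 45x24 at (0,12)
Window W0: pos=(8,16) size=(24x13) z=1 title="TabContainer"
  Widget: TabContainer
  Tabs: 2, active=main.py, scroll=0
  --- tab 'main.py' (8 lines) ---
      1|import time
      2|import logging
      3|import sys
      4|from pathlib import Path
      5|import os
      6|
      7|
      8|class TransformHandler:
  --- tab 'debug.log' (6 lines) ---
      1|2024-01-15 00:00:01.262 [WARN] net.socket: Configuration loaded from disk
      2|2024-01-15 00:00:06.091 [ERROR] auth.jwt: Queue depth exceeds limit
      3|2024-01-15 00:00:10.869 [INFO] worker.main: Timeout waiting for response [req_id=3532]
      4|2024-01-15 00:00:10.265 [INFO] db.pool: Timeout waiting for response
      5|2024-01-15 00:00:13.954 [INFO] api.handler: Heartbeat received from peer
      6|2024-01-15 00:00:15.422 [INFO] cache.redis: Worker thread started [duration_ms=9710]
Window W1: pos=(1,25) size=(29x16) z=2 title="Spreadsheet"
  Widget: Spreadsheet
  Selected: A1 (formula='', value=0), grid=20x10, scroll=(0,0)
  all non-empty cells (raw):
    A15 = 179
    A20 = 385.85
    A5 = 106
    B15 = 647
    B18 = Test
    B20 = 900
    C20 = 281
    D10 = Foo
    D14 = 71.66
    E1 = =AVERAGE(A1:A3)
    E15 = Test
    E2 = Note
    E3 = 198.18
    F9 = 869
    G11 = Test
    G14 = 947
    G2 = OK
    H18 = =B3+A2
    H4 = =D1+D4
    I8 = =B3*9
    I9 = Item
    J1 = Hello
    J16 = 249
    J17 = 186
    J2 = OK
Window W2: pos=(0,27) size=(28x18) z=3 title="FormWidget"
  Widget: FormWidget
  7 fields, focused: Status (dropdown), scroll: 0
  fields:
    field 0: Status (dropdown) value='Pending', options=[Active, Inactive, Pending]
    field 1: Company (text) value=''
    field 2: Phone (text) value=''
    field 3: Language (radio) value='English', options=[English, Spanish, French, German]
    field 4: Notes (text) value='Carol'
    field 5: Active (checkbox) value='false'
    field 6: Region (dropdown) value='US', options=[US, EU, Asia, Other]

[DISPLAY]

                                             
                                             
                                             
                                             
        ┏━━━━━━━━━━━━━━━━━━━━━━┓             
        ┃ TabContainer         ┃             
        ┠──────────────────────┨             
        ┃[main.py]│ debug.log  ┃             
        ┃──────────────────────┃             
        ┃import time           ┃             
        ┃import logging        ┃             
        ┃import sys            ┃             
        ┃from pathlib import Pa┃             
 ┏━━━━━━━━━━━━━━━━━━━━━━━━━━━┓ ┃             
 ┃ Spreadsheet               ┃ ┃             
┏━━━━━━━━━━━━━━━━━━━━━━━━━━┓─┨ ┃             
┃ FormWidget               ┃ ┃━┛             
┠──────────────────────────┨ ┃               
┃> Status:     [Pending  ▼]┃-┃               
┃  Company:    [          ]┃ ┃               
┃  Phone:      [          ]┃ ┃               
┃  Language:   (●) English ┃ ┃               
┃  Notes:      [Carol     ]┃ ┃               
┃  Active:     [ ]         ┃ ┃               


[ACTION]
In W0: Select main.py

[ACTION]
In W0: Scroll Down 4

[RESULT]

                                             
                                             
                                             
                                             
        ┏━━━━━━━━━━━━━━━━━━━━━━┓             
        ┃ TabContainer         ┃             
        ┠──────────────────────┨             
        ┃[main.py]│ debug.log  ┃             
        ┃──────────────────────┃             
        ┃import os             ┃             
        ┃                      ┃             
        ┃                      ┃             
        ┃class TransformHandler┃             
 ┏━━━━━━━━━━━━━━━━━━━━━━━━━━━┓ ┃             
 ┃ Spreadsheet               ┃ ┃             
┏━━━━━━━━━━━━━━━━━━━━━━━━━━┓─┨ ┃             
┃ FormWidget               ┃ ┃━┛             
┠──────────────────────────┨ ┃               
┃> Status:     [Pending  ▼]┃-┃               
┃  Company:    [          ]┃ ┃               
┃  Phone:      [          ]┃ ┃               
┃  Language:   (●) English ┃ ┃               
┃  Notes:      [Carol     ]┃ ┃               
┃  Active:     [ ]         ┃ ┃               


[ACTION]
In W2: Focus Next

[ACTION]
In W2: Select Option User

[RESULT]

                                             
                                             
                                             
                                             
        ┏━━━━━━━━━━━━━━━━━━━━━━┓             
        ┃ TabContainer         ┃             
        ┠──────────────────────┨             
        ┃[main.py]│ debug.log  ┃             
        ┃──────────────────────┃             
        ┃import os             ┃             
        ┃                      ┃             
        ┃                      ┃             
        ┃class TransformHandler┃             
 ┏━━━━━━━━━━━━━━━━━━━━━━━━━━━┓ ┃             
 ┃ Spreadsheet               ┃ ┃             
┏━━━━━━━━━━━━━━━━━━━━━━━━━━┓─┨ ┃             
┃ FormWidget               ┃ ┃━┛             
┠──────────────────────────┨ ┃               
┃  Status:     [Pending  ▼]┃-┃               
┃> Company:    [          ]┃ ┃               
┃  Phone:      [          ]┃ ┃               
┃  Language:   (●) English ┃ ┃               
┃  Notes:      [Carol     ]┃ ┃               
┃  Active:     [ ]         ┃ ┃               


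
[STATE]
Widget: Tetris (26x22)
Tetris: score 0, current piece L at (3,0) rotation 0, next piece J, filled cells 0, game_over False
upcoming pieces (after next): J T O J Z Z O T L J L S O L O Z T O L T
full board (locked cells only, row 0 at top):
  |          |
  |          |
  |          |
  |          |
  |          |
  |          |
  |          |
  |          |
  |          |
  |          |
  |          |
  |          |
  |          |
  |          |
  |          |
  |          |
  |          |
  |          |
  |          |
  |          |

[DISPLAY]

     ▒    │Next:          
   ▒▒▒    │█              
          │███            
          │               
          │               
          │               
          │Score:         
          │0              
          │               
          │               
          │               
          │               
          │               
          │               
          │               
          │               
          │               
          │               
          │               
          │               
          │               
          │               


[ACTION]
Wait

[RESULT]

          │Next:          
     ▒    │█              
   ▒▒▒    │███            
          │               
          │               
          │               
          │Score:         
          │0              
          │               
          │               
          │               
          │               
          │               
          │               
          │               
          │               
          │               
          │               
          │               
          │               
          │               
          │               


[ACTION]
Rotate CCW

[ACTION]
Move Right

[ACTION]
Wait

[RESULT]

          │Next:          
          │█              
    ▒▒    │███            
     ▒    │               
     ▒    │               
          │               
          │Score:         
          │0              
          │               
          │               
          │               
          │               
          │               
          │               
          │               
          │               
          │               
          │               
          │               
          │               
          │               
          │               


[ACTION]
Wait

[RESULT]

          │Next:          
          │█              
          │███            
    ▒▒    │               
     ▒    │               
     ▒    │               
          │Score:         
          │0              
          │               
          │               
          │               
          │               
          │               
          │               
          │               
          │               
          │               
          │               
          │               
          │               
          │               
          │               


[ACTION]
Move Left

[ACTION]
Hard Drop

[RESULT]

   █      │Next:          
   ███    │█              
          │███            
          │               
          │               
          │               
          │Score:         
          │0              
          │               
          │               
          │               
          │               
          │               
          │               
          │               
          │               
          │               
   ▒▒     │               
    ▒     │               
    ▒     │               
          │               
          │               


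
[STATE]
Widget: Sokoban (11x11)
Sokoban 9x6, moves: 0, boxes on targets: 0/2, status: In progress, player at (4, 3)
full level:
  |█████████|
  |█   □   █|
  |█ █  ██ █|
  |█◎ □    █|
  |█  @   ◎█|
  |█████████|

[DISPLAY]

█████████  
█   □   █  
█ █  ██ █  
█◎ □    █  
█  @   ◎█  
█████████  
Moves: 0  0
           
           
           
           


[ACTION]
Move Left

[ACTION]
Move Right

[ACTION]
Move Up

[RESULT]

█████████  
█   □   █  
█ █□ ██ █  
█◎ @    █  
█      ◎█  
█████████  
Moves: 3  0
           
           
           
           


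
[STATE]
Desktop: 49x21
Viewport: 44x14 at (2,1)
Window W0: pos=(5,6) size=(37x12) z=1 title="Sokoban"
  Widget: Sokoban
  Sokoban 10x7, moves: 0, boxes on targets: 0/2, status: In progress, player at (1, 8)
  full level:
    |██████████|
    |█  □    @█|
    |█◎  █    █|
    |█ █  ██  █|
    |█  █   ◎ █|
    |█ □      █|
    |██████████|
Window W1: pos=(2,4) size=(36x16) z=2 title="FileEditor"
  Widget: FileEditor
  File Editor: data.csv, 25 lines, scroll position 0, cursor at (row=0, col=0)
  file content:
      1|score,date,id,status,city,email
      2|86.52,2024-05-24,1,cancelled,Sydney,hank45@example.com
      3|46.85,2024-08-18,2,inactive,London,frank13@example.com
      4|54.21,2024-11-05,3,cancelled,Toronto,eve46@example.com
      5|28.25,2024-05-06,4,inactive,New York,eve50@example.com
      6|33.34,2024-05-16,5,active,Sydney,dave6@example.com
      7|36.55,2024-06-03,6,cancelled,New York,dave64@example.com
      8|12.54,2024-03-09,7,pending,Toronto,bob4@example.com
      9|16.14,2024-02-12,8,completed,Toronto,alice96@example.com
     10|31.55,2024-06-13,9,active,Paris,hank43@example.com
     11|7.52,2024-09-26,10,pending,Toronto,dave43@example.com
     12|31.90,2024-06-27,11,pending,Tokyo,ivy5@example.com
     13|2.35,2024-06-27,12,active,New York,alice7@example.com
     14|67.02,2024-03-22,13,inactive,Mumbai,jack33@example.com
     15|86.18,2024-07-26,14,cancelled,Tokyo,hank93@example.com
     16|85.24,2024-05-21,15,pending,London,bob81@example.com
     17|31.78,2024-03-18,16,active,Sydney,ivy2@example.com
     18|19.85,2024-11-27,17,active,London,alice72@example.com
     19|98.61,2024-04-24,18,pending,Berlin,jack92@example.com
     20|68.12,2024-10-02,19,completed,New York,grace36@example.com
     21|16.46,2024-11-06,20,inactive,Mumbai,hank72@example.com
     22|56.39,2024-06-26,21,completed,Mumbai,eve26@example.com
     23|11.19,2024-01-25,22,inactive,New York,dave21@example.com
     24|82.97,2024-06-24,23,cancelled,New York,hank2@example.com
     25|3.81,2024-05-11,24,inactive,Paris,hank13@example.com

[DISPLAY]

                                            
                                            
                                            
┏━━━━━━━━━━━━━━━━━━━━━━━━━━━━━━━━━━┓        
┃ FileEditor                       ┃        
┠──────────────────────────────────┨━━━┓    
┃█core,date,id,status,city,email  ▲┃   ┃    
┃86.52,2024-05-24,1,cancelled,Sydn█┃───┨    
┃46.85,2024-08-18,2,inactive,Londo░┃   ┃    
┃54.21,2024-11-05,3,cancelled,Toro░┃   ┃    
┃28.25,2024-05-06,4,inactive,New Y░┃   ┃    
┃33.34,2024-05-16,5,active,Sydney,░┃   ┃    
┃36.55,2024-06-03,6,cancelled,New ░┃   ┃    
┃12.54,2024-03-09,7,pending,Toront░┃   ┃    


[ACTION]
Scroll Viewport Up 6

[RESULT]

                                            
                                            
                                            
                                            
┏━━━━━━━━━━━━━━━━━━━━━━━━━━━━━━━━━━┓        
┃ FileEditor                       ┃        
┠──────────────────────────────────┨━━━┓    
┃█core,date,id,status,city,email  ▲┃   ┃    
┃86.52,2024-05-24,1,cancelled,Sydn█┃───┨    
┃46.85,2024-08-18,2,inactive,Londo░┃   ┃    
┃54.21,2024-11-05,3,cancelled,Toro░┃   ┃    
┃28.25,2024-05-06,4,inactive,New Y░┃   ┃    
┃33.34,2024-05-16,5,active,Sydney,░┃   ┃    
┃36.55,2024-06-03,6,cancelled,New ░┃   ┃    


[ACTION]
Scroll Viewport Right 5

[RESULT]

                                            
                                            
                                            
                                            
━━━━━━━━━━━━━━━━━━━━━━━━━━━━━━━━┓           
ileEditor                       ┃           
────────────────────────────────┨━━━┓       
ore,date,id,status,city,email  ▲┃   ┃       
.52,2024-05-24,1,cancelled,Sydn█┃───┨       
.85,2024-08-18,2,inactive,Londo░┃   ┃       
.21,2024-11-05,3,cancelled,Toro░┃   ┃       
.25,2024-05-06,4,inactive,New Y░┃   ┃       
.34,2024-05-16,5,active,Sydney,░┃   ┃       
.55,2024-06-03,6,cancelled,New ░┃   ┃       


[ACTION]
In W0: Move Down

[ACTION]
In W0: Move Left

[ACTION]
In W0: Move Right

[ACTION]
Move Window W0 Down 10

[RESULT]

                                            
                                            
                                            
                                            
━━━━━━━━━━━━━━━━━━━━━━━━━━━━━━━━┓           
ileEditor                       ┃           
────────────────────────────────┨           
ore,date,id,status,city,email  ▲┃           
.52,2024-05-24,1,cancelled,Sydn█┃           
.85,2024-08-18,2,inactive,Londo░┃━━━┓       
.21,2024-11-05,3,cancelled,Toro░┃   ┃       
.25,2024-05-06,4,inactive,New Y░┃───┨       
.34,2024-05-16,5,active,Sydney,░┃   ┃       
.55,2024-06-03,6,cancelled,New ░┃   ┃       


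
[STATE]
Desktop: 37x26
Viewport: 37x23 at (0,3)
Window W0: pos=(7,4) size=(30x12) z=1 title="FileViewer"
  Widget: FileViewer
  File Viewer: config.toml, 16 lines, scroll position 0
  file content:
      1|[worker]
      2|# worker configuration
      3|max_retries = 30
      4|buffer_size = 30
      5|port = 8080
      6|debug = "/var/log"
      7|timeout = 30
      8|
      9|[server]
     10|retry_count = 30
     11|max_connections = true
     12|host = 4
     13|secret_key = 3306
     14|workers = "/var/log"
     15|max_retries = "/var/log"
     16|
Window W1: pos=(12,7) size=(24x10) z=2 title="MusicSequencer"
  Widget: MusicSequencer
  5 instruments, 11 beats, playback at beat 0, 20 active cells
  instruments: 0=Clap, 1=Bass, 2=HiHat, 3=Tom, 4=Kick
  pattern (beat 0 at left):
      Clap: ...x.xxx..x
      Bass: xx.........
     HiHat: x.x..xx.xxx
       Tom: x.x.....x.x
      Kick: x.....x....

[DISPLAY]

                                     
       ┏━━━━━━━━━━━━━━━━━━━━━━━━━━━━┓
       ┃ FileViewer                 ┃
       ┠────────────────────────────┨
       ┃[wor┏━━━━━━━━━━━━━━━━━━━━━━┓┃
       ┃# wo┃ MusicSequencer       ┃┃
       ┃max_┠──────────────────────┨┃
       ┃buff┃      ▼1234567890     ┃┃
       ┃port┃  Clap···█·███··█     ┃┃
       ┃debu┃  Bass██·········     ┃┃
       ┃time┃ HiHat█·█··██·███     ┃┃
       ┃    ┃   Tom█·█·····█·█     ┃┃
       ┗━━━━┃  Kick█·····█····     ┃┛
            ┗━━━━━━━━━━━━━━━━━━━━━━┛ 
                                     
                                     
                                     
                                     
                                     
                                     
                                     
                                     
                                     


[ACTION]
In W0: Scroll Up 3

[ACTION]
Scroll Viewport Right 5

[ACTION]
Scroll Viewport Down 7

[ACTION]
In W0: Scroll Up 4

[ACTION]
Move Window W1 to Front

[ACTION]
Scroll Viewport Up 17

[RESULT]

                                     
                                     
                                     
                                     
       ┏━━━━━━━━━━━━━━━━━━━━━━━━━━━━┓
       ┃ FileViewer                 ┃
       ┠────────────────────────────┨
       ┃[wor┏━━━━━━━━━━━━━━━━━━━━━━┓┃
       ┃# wo┃ MusicSequencer       ┃┃
       ┃max_┠──────────────────────┨┃
       ┃buff┃      ▼1234567890     ┃┃
       ┃port┃  Clap···█·███··█     ┃┃
       ┃debu┃  Bass██·········     ┃┃
       ┃time┃ HiHat█·█··██·███     ┃┃
       ┃    ┃   Tom█·█·····█·█     ┃┃
       ┗━━━━┃  Kick█·····█····     ┃┛
            ┗━━━━━━━━━━━━━━━━━━━━━━┛ 
                                     
                                     
                                     
                                     
                                     
                                     


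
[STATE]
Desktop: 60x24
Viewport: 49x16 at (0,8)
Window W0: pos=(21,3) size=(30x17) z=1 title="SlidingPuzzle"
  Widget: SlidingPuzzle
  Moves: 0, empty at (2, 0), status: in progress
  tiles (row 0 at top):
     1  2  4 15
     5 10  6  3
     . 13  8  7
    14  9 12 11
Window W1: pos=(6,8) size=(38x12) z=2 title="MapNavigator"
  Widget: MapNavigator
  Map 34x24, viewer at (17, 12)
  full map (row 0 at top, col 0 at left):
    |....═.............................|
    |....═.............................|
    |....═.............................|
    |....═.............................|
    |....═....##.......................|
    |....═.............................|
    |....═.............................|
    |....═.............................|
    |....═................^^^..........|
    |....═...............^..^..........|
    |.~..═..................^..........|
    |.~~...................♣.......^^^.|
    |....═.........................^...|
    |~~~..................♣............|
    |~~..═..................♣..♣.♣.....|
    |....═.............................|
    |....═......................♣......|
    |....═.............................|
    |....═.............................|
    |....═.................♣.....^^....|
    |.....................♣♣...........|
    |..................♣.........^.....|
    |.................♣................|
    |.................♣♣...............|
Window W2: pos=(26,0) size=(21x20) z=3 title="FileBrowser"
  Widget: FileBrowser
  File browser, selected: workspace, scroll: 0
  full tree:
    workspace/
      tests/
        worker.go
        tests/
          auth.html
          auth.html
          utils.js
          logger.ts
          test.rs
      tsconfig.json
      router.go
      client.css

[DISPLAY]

      ┏━━━━━━━━━━━━━━━━━━━┃                   ┃  
      ┃ MapNavigator      ┃                   ┃  
      ┠───────────────────┃                   ┃  
      ┃ ....═.............┃                   ┃  
      ┃ ....═.............┃                   ┃  
      ┃ .~..═.............┃                   ┃  
      ┃ .~~...............┃                   ┃  
      ┃ ....═............@┃                   ┃  
      ┃ ~~~...............┃                   ┃  
      ┃ ~~..═.............┃                   ┃  
      ┃ ....═.............┃                   ┃  
      ┗━━━━━━━━━━━━━━━━━━━┗━━━━━━━━━━━━━━━━━━━┛━━
                                                 
                                                 
                                                 
                                                 


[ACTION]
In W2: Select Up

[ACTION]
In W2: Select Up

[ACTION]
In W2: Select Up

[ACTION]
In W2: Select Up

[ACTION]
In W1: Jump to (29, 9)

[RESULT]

      ┏━━━━━━━━━━━━━━━━━━━┃                   ┃  
      ┃ MapNavigator      ┃                   ┃  
      ┠───────────────────┃                   ┃  
      ┃...................┃                   ┃  
      ┃...................┃                   ┃  
      ┃...................┃                   ┃  
      ┃..........^^^......┃                   ┃  
      ┃.........^..^.....@┃                   ┃  
      ┃............^......┃                   ┃  
      ┃...........♣.......┃                   ┃  
      ┃...................┃                   ┃  
      ┗━━━━━━━━━━━━━━━━━━━┗━━━━━━━━━━━━━━━━━━━┛━━
                                                 
                                                 
                                                 
                                                 


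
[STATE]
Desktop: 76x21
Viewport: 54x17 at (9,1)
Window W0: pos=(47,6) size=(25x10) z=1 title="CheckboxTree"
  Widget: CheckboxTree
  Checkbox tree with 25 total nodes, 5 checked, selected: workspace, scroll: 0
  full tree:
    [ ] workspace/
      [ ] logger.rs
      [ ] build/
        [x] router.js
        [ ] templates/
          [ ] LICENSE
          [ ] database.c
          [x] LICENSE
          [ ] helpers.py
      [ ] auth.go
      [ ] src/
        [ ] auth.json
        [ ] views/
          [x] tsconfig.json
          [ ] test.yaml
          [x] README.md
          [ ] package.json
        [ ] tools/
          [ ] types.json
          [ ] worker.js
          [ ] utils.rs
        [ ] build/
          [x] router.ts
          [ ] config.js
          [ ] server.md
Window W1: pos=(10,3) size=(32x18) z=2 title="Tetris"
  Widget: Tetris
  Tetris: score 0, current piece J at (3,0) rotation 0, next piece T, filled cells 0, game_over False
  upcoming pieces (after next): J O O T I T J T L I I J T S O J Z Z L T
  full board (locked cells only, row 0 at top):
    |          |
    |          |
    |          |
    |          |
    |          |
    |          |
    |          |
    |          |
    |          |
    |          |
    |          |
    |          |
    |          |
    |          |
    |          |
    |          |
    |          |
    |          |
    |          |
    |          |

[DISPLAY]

                                                      
                                                      
 ┏━━━━━━━━━━━━━━━━━━━━━━━━━━━━━━┓                     
 ┃ Tetris                       ┃                     
 ┠──────────────────────────────┨                     
 ┃          │Next:              ┃     ┏━━━━━━━━━━━━━━━
 ┃          │ ▒                 ┃     ┃ CheckboxTree  
 ┃          │▒▒▒                ┃     ┠───────────────
 ┃          │                   ┃     ┃>[-] workspace/
 ┃          │                   ┃     ┃   [ ] logger.r
 ┃          │                   ┃     ┃   [-] build/  
 ┃          │Score:             ┃     ┃     [x] router
 ┃          │0                  ┃     ┃     [-] templa
 ┃          │                   ┃     ┃       [ ] LICE
 ┃          │                   ┃     ┗━━━━━━━━━━━━━━━
 ┃          │                   ┃                     
 ┃          │                   ┃                     


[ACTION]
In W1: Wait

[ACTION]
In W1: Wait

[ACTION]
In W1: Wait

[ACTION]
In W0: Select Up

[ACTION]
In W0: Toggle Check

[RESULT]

                                                      
                                                      
 ┏━━━━━━━━━━━━━━━━━━━━━━━━━━━━━━┓                     
 ┃ Tetris                       ┃                     
 ┠──────────────────────────────┨                     
 ┃          │Next:              ┃     ┏━━━━━━━━━━━━━━━
 ┃          │ ▒                 ┃     ┃ CheckboxTree  
 ┃          │▒▒▒                ┃     ┠───────────────
 ┃          │                   ┃     ┃>[x] workspace/
 ┃          │                   ┃     ┃   [x] logger.r
 ┃          │                   ┃     ┃   [x] build/  
 ┃          │Score:             ┃     ┃     [x] router
 ┃          │0                  ┃     ┃     [x] templa
 ┃          │                   ┃     ┃       [x] LICE
 ┃          │                   ┃     ┗━━━━━━━━━━━━━━━
 ┃          │                   ┃                     
 ┃          │                   ┃                     


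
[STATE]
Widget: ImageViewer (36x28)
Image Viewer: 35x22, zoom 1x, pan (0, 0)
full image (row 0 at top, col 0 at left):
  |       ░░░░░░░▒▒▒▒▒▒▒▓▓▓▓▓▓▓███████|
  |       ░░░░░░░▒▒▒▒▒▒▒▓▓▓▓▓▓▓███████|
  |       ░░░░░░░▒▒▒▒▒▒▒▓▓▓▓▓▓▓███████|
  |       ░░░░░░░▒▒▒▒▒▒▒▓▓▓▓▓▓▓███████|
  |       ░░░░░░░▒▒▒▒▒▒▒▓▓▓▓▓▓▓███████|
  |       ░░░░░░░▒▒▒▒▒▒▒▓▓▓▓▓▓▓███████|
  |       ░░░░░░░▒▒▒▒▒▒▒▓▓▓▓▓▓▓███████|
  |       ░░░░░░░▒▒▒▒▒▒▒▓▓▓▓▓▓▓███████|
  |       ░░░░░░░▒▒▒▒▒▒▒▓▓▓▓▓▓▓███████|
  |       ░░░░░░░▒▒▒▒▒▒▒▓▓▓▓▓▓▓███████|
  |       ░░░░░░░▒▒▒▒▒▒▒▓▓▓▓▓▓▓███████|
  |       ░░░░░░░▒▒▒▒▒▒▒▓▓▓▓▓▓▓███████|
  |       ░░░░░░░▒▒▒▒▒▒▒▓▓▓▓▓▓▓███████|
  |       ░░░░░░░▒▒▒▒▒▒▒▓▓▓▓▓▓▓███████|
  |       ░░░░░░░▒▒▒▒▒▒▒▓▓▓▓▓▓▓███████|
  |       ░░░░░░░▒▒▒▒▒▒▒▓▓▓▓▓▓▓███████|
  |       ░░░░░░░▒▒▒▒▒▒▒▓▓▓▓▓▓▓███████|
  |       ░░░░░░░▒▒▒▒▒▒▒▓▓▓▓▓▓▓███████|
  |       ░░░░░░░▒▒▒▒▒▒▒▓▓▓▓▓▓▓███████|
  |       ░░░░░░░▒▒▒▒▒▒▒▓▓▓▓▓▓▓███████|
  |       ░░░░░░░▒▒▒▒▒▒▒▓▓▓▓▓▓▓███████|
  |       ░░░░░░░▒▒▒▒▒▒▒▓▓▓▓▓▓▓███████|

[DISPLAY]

       ░░░░░░░▒▒▒▒▒▒▒▓▓▓▓▓▓▓███████ 
       ░░░░░░░▒▒▒▒▒▒▒▓▓▓▓▓▓▓███████ 
       ░░░░░░░▒▒▒▒▒▒▒▓▓▓▓▓▓▓███████ 
       ░░░░░░░▒▒▒▒▒▒▒▓▓▓▓▓▓▓███████ 
       ░░░░░░░▒▒▒▒▒▒▒▓▓▓▓▓▓▓███████ 
       ░░░░░░░▒▒▒▒▒▒▒▓▓▓▓▓▓▓███████ 
       ░░░░░░░▒▒▒▒▒▒▒▓▓▓▓▓▓▓███████ 
       ░░░░░░░▒▒▒▒▒▒▒▓▓▓▓▓▓▓███████ 
       ░░░░░░░▒▒▒▒▒▒▒▓▓▓▓▓▓▓███████ 
       ░░░░░░░▒▒▒▒▒▒▒▓▓▓▓▓▓▓███████ 
       ░░░░░░░▒▒▒▒▒▒▒▓▓▓▓▓▓▓███████ 
       ░░░░░░░▒▒▒▒▒▒▒▓▓▓▓▓▓▓███████ 
       ░░░░░░░▒▒▒▒▒▒▒▓▓▓▓▓▓▓███████ 
       ░░░░░░░▒▒▒▒▒▒▒▓▓▓▓▓▓▓███████ 
       ░░░░░░░▒▒▒▒▒▒▒▓▓▓▓▓▓▓███████ 
       ░░░░░░░▒▒▒▒▒▒▒▓▓▓▓▓▓▓███████ 
       ░░░░░░░▒▒▒▒▒▒▒▓▓▓▓▓▓▓███████ 
       ░░░░░░░▒▒▒▒▒▒▒▓▓▓▓▓▓▓███████ 
       ░░░░░░░▒▒▒▒▒▒▒▓▓▓▓▓▓▓███████ 
       ░░░░░░░▒▒▒▒▒▒▒▓▓▓▓▓▓▓███████ 
       ░░░░░░░▒▒▒▒▒▒▒▓▓▓▓▓▓▓███████ 
       ░░░░░░░▒▒▒▒▒▒▒▓▓▓▓▓▓▓███████ 
                                    
                                    
                                    
                                    
                                    
                                    


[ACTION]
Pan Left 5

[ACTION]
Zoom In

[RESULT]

              ░░░░░░░░░░░░░░▒▒▒▒▒▒▒▒
              ░░░░░░░░░░░░░░▒▒▒▒▒▒▒▒
              ░░░░░░░░░░░░░░▒▒▒▒▒▒▒▒
              ░░░░░░░░░░░░░░▒▒▒▒▒▒▒▒
              ░░░░░░░░░░░░░░▒▒▒▒▒▒▒▒
              ░░░░░░░░░░░░░░▒▒▒▒▒▒▒▒
              ░░░░░░░░░░░░░░▒▒▒▒▒▒▒▒
              ░░░░░░░░░░░░░░▒▒▒▒▒▒▒▒
              ░░░░░░░░░░░░░░▒▒▒▒▒▒▒▒
              ░░░░░░░░░░░░░░▒▒▒▒▒▒▒▒
              ░░░░░░░░░░░░░░▒▒▒▒▒▒▒▒
              ░░░░░░░░░░░░░░▒▒▒▒▒▒▒▒
              ░░░░░░░░░░░░░░▒▒▒▒▒▒▒▒
              ░░░░░░░░░░░░░░▒▒▒▒▒▒▒▒
              ░░░░░░░░░░░░░░▒▒▒▒▒▒▒▒
              ░░░░░░░░░░░░░░▒▒▒▒▒▒▒▒
              ░░░░░░░░░░░░░░▒▒▒▒▒▒▒▒
              ░░░░░░░░░░░░░░▒▒▒▒▒▒▒▒
              ░░░░░░░░░░░░░░▒▒▒▒▒▒▒▒
              ░░░░░░░░░░░░░░▒▒▒▒▒▒▒▒
              ░░░░░░░░░░░░░░▒▒▒▒▒▒▒▒
              ░░░░░░░░░░░░░░▒▒▒▒▒▒▒▒
              ░░░░░░░░░░░░░░▒▒▒▒▒▒▒▒
              ░░░░░░░░░░░░░░▒▒▒▒▒▒▒▒
              ░░░░░░░░░░░░░░▒▒▒▒▒▒▒▒
              ░░░░░░░░░░░░░░▒▒▒▒▒▒▒▒
              ░░░░░░░░░░░░░░▒▒▒▒▒▒▒▒
              ░░░░░░░░░░░░░░▒▒▒▒▒▒▒▒


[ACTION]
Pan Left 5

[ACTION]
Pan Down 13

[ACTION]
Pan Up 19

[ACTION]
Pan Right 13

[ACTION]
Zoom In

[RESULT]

        ░░░░░░░░░░░░░░░░░░░░░▒▒▒▒▒▒▒
        ░░░░░░░░░░░░░░░░░░░░░▒▒▒▒▒▒▒
        ░░░░░░░░░░░░░░░░░░░░░▒▒▒▒▒▒▒
        ░░░░░░░░░░░░░░░░░░░░░▒▒▒▒▒▒▒
        ░░░░░░░░░░░░░░░░░░░░░▒▒▒▒▒▒▒
        ░░░░░░░░░░░░░░░░░░░░░▒▒▒▒▒▒▒
        ░░░░░░░░░░░░░░░░░░░░░▒▒▒▒▒▒▒
        ░░░░░░░░░░░░░░░░░░░░░▒▒▒▒▒▒▒
        ░░░░░░░░░░░░░░░░░░░░░▒▒▒▒▒▒▒
        ░░░░░░░░░░░░░░░░░░░░░▒▒▒▒▒▒▒
        ░░░░░░░░░░░░░░░░░░░░░▒▒▒▒▒▒▒
        ░░░░░░░░░░░░░░░░░░░░░▒▒▒▒▒▒▒
        ░░░░░░░░░░░░░░░░░░░░░▒▒▒▒▒▒▒
        ░░░░░░░░░░░░░░░░░░░░░▒▒▒▒▒▒▒
        ░░░░░░░░░░░░░░░░░░░░░▒▒▒▒▒▒▒
        ░░░░░░░░░░░░░░░░░░░░░▒▒▒▒▒▒▒
        ░░░░░░░░░░░░░░░░░░░░░▒▒▒▒▒▒▒
        ░░░░░░░░░░░░░░░░░░░░░▒▒▒▒▒▒▒
        ░░░░░░░░░░░░░░░░░░░░░▒▒▒▒▒▒▒
        ░░░░░░░░░░░░░░░░░░░░░▒▒▒▒▒▒▒
        ░░░░░░░░░░░░░░░░░░░░░▒▒▒▒▒▒▒
        ░░░░░░░░░░░░░░░░░░░░░▒▒▒▒▒▒▒
        ░░░░░░░░░░░░░░░░░░░░░▒▒▒▒▒▒▒
        ░░░░░░░░░░░░░░░░░░░░░▒▒▒▒▒▒▒
        ░░░░░░░░░░░░░░░░░░░░░▒▒▒▒▒▒▒
        ░░░░░░░░░░░░░░░░░░░░░▒▒▒▒▒▒▒
        ░░░░░░░░░░░░░░░░░░░░░▒▒▒▒▒▒▒
        ░░░░░░░░░░░░░░░░░░░░░▒▒▒▒▒▒▒
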